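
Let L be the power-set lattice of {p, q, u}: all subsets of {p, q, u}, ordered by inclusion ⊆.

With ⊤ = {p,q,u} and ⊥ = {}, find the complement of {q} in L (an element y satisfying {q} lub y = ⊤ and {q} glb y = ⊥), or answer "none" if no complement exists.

Need y with {q} ∨ y = {p,q,u} and {q} ∧ y = {}.
Checking each element gives: {p,u}.

{p,u}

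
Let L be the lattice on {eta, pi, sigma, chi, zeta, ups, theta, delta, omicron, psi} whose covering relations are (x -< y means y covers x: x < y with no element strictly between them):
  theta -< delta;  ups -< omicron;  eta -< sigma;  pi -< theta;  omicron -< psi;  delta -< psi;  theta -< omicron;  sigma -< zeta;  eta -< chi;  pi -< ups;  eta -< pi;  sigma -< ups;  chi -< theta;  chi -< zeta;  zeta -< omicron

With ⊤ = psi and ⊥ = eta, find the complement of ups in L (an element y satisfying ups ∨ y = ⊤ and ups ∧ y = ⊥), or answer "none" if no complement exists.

For every candidate y, either ups ∨ y ≠ psi or ups ∧ y ≠ eta; no complement exists.

none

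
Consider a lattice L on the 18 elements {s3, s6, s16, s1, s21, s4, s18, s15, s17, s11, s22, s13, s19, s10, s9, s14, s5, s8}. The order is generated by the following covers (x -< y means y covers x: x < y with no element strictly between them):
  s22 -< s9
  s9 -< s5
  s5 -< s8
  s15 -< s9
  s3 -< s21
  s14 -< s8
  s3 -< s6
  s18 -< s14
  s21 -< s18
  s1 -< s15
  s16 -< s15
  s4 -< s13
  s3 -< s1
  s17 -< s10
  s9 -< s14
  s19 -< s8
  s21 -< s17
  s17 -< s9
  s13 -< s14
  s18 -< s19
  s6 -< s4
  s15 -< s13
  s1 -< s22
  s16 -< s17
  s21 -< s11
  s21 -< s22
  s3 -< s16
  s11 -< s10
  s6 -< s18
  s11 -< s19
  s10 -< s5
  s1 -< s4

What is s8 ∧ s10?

Common lower bounds of {s8, s10}: s10, s11, s16, s17, s21, s3.
The greatest among these is s10.

s10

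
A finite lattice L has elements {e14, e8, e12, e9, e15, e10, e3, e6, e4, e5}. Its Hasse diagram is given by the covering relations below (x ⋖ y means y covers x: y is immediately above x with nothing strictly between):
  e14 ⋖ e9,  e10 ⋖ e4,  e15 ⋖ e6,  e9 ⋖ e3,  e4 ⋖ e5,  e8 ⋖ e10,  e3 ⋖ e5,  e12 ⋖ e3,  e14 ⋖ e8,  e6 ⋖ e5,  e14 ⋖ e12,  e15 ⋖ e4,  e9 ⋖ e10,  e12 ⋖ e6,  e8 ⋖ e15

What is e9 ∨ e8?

e10

Common upper bounds of {e9, e8}: e10, e4, e5.
The least among these is e10.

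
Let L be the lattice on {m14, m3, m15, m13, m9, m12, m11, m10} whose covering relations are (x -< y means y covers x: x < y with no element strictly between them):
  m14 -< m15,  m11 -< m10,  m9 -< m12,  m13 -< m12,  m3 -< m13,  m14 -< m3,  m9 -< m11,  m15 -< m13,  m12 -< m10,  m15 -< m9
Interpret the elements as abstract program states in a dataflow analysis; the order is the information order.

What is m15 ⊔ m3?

m13

Common upper bounds of {m15, m3}: m10, m12, m13.
The least among these is m13.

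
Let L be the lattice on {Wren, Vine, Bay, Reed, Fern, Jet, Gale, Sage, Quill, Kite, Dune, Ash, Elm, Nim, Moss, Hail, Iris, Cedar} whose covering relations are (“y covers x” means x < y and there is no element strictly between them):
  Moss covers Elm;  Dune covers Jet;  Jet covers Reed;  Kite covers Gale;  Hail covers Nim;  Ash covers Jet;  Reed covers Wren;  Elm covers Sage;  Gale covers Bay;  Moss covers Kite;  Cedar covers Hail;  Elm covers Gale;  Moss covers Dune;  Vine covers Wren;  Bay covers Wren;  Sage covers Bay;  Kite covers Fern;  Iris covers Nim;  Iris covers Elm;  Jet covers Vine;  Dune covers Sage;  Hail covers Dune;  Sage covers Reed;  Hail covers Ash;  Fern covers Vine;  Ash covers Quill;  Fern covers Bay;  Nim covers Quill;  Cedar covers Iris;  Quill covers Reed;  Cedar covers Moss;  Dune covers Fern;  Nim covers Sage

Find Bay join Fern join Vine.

Fern

Common upper bounds of {Bay, Fern, Vine}: Cedar, Dune, Fern, Hail, Kite, Moss.
The least among these is Fern.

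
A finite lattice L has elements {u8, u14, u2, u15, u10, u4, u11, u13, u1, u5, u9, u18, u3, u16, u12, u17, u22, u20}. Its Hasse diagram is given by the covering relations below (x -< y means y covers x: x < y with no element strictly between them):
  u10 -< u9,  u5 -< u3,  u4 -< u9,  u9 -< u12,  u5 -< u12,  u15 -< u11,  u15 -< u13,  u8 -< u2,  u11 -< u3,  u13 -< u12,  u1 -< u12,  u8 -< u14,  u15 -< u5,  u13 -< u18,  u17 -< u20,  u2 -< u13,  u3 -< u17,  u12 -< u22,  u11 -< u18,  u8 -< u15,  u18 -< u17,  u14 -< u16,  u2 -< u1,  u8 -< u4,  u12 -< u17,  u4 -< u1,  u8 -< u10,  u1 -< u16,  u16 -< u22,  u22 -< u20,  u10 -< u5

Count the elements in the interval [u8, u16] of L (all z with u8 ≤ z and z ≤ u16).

The interval [u8, u16] = {u1, u14, u16, u2, u4, u8}, which has 6 elements.

6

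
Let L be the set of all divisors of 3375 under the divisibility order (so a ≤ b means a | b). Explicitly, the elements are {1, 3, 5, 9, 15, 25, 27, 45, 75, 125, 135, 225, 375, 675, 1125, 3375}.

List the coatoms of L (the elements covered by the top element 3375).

1125, 675

The coatoms are exactly the elements covered by 3375: 1125, 675.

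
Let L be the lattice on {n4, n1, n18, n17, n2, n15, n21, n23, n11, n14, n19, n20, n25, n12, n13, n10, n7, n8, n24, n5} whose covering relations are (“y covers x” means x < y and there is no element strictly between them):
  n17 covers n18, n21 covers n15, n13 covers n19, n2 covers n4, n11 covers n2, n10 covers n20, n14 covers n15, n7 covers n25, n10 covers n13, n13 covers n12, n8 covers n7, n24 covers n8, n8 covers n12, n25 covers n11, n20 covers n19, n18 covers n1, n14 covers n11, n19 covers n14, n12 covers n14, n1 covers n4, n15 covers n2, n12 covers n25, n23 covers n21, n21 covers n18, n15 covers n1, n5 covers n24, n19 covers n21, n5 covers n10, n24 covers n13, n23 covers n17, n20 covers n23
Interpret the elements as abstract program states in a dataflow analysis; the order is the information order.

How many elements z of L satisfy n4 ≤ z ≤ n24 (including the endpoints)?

The interval [n4, n24] = {n1, n11, n12, n13, n14, n15, n18, n19, n2, n21, n24, n25, n4, n7, n8}, which has 15 elements.

15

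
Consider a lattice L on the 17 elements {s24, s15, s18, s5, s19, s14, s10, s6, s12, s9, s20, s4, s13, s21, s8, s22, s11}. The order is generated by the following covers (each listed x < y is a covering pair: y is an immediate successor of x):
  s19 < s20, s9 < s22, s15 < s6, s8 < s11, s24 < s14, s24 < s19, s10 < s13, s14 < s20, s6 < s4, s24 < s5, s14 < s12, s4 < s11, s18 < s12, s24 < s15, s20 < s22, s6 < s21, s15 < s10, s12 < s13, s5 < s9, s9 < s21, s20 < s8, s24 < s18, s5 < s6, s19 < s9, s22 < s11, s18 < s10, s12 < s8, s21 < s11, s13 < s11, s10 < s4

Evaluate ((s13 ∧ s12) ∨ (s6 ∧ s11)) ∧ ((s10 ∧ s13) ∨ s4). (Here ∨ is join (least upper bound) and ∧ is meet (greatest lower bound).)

s4

s13 ∧ s12 = s12
s6 ∧ s11 = s6
s12 ∨ s6 = s11
s10 ∧ s13 = s10
s10 ∨ s4 = s4
s11 ∧ s4 = s4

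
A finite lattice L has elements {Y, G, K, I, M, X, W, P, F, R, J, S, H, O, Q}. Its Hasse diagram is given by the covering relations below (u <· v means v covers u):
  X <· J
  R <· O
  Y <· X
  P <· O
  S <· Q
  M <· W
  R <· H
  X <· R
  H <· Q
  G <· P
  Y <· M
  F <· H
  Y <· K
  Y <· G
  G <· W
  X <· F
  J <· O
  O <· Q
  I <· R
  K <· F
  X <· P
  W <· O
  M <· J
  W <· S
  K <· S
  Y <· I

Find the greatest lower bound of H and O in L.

Common lower bounds of {H, O}: I, R, X, Y.
The greatest among these is R.

R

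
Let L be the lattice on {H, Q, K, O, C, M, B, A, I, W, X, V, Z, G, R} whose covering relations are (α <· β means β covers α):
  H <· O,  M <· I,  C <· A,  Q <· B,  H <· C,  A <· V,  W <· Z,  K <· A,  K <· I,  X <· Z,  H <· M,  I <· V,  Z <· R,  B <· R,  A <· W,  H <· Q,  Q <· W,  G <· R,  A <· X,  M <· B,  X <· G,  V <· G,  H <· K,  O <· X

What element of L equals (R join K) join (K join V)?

R

R ∨ K = R
K ∨ V = V
R ∨ V = R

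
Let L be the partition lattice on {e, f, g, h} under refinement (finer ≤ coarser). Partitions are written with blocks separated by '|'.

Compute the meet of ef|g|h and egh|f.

The meet (common refinement) of ef|g|h and egh|f intersects blocks pairwise, giving e|f|g|h.

e|f|g|h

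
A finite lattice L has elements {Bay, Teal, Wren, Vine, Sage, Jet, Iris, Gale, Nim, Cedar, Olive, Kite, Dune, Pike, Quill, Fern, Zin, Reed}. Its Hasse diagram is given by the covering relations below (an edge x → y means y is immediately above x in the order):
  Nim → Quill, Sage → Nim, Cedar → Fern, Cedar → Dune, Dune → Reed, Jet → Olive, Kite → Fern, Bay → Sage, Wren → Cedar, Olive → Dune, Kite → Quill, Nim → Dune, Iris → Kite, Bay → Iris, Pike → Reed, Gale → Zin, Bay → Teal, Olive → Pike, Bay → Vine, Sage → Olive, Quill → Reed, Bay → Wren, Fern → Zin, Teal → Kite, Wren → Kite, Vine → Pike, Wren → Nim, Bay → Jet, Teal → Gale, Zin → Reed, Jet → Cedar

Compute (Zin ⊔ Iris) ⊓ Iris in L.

Zin ∨ Iris = Zin
Zin ∧ Iris = Iris

Iris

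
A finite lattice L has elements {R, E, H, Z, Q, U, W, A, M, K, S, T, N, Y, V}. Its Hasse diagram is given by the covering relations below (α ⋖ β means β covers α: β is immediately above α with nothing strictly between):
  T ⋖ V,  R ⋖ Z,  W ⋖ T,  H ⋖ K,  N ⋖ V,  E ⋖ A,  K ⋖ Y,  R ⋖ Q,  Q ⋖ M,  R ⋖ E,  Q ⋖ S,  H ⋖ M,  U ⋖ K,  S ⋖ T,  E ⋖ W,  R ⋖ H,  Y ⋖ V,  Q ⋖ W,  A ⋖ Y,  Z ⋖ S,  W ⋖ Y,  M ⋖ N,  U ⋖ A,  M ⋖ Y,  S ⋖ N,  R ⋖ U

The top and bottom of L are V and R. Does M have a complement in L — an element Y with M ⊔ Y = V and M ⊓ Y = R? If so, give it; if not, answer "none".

For every candidate Y, either M ∨ Y ≠ V or M ∧ Y ≠ R; no complement exists.

none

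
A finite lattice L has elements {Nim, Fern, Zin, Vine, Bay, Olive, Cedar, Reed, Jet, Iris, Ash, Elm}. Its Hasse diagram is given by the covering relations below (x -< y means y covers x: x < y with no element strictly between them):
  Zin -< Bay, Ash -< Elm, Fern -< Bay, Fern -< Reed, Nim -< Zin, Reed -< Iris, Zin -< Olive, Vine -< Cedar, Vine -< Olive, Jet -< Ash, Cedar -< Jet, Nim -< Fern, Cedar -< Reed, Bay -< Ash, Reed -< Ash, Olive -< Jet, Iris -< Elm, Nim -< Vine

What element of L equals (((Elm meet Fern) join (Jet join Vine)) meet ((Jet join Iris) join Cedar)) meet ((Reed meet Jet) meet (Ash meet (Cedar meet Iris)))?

Elm ∧ Fern = Fern
Jet ∨ Vine = Jet
Fern ∨ Jet = Ash
Jet ∨ Iris = Elm
Elm ∨ Cedar = Elm
Ash ∧ Elm = Ash
Reed ∧ Jet = Cedar
Cedar ∧ Iris = Cedar
Ash ∧ Cedar = Cedar
Cedar ∧ Cedar = Cedar
Ash ∧ Cedar = Cedar

Cedar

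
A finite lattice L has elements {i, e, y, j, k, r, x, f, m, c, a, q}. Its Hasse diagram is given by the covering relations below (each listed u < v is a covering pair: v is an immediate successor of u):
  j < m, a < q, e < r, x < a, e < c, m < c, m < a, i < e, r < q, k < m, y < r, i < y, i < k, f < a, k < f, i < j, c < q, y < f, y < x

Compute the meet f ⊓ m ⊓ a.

k

Common lower bounds of {f, m, a}: i, k.
The greatest among these is k.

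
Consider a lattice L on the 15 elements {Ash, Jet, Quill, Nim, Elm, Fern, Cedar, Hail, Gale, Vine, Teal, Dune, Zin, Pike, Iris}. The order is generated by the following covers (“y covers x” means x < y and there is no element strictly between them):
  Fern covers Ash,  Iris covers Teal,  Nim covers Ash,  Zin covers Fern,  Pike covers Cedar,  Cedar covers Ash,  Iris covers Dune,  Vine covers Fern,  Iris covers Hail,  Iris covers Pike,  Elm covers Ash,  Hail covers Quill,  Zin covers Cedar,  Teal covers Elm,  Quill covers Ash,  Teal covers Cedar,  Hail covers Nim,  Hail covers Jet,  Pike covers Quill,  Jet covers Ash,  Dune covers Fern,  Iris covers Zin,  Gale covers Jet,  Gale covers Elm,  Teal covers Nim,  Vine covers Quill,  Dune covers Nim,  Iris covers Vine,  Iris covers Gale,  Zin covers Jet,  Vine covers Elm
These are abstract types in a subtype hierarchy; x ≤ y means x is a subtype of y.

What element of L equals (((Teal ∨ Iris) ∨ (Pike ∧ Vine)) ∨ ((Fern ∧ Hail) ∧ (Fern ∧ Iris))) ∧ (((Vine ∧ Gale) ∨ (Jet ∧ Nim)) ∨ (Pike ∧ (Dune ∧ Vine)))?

Elm

Teal ∨ Iris = Iris
Pike ∧ Vine = Quill
Iris ∨ Quill = Iris
Fern ∧ Hail = Ash
Fern ∧ Iris = Fern
Ash ∧ Fern = Ash
Iris ∨ Ash = Iris
Vine ∧ Gale = Elm
Jet ∧ Nim = Ash
Elm ∨ Ash = Elm
Dune ∧ Vine = Fern
Pike ∧ Fern = Ash
Elm ∨ Ash = Elm
Iris ∧ Elm = Elm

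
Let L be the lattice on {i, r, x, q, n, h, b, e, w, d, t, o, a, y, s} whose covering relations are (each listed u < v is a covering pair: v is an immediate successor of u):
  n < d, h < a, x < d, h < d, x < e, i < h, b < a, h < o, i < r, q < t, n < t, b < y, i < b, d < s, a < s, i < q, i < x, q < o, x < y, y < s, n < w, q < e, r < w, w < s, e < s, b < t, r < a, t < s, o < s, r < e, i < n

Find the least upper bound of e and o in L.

Common upper bounds of {e, o}: s.
The least among these is s.

s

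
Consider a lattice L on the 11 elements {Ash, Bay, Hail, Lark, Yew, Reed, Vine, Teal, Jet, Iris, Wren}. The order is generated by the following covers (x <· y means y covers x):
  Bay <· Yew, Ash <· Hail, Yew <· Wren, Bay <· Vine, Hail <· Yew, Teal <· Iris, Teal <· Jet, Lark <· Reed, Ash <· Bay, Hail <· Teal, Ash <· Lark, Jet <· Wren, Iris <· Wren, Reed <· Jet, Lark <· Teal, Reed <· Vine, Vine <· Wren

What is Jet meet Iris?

Teal

Common lower bounds of {Jet, Iris}: Ash, Hail, Lark, Teal.
The greatest among these is Teal.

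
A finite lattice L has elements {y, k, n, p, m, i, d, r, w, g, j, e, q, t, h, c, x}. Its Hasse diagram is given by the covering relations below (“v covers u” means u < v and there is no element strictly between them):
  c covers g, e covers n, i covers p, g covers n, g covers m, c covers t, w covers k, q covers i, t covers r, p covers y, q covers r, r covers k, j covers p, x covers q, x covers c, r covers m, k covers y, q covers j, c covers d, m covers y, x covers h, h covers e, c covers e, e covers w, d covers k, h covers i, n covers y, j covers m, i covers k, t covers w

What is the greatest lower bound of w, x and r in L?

k

Common lower bounds of {w, x, r}: k, y.
The greatest among these is k.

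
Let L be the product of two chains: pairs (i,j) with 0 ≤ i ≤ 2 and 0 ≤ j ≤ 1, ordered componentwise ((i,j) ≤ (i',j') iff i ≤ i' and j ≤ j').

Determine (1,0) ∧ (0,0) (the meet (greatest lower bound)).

In a product of chains, the meet is componentwise min, giving (0,0).

(0,0)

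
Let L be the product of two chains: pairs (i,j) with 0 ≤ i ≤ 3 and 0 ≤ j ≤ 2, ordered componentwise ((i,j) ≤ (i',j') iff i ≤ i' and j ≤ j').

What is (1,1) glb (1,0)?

In a product of chains, the meet is componentwise min, giving (1,0).

(1,0)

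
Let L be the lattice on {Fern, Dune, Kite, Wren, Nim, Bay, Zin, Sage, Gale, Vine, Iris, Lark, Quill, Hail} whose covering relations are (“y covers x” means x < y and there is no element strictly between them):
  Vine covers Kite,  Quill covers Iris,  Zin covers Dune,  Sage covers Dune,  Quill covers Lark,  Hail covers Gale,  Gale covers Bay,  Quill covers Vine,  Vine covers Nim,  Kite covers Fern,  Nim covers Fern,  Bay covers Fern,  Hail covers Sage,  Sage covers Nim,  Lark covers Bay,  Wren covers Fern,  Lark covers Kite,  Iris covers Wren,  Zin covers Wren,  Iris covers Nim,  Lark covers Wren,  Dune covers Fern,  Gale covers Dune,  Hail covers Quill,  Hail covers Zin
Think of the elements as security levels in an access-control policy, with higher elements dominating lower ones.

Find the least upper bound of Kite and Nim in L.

Vine

Common upper bounds of {Kite, Nim}: Hail, Quill, Vine.
The least among these is Vine.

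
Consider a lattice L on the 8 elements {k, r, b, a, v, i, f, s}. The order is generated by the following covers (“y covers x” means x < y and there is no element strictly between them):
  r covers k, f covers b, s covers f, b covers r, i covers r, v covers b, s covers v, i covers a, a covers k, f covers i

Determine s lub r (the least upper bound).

s

Common upper bounds of {s, r}: s.
The least among these is s.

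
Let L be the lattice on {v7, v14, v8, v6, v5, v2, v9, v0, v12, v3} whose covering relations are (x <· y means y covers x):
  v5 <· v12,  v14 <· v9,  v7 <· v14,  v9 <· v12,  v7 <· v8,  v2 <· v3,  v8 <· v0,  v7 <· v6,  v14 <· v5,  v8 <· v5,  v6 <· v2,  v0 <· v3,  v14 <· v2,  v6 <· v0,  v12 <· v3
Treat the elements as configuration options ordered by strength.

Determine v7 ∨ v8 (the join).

v8

Common upper bounds of {v7, v8}: v0, v12, v3, v5, v8.
The least among these is v8.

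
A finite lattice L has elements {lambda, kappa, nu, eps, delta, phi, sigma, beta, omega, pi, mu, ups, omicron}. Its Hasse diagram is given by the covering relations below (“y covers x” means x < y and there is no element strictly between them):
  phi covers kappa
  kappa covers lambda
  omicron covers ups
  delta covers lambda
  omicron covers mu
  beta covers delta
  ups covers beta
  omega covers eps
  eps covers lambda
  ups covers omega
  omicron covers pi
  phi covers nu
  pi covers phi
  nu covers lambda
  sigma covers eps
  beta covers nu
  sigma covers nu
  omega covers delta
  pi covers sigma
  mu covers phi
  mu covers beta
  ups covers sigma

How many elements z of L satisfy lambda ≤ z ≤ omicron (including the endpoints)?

The interval [lambda, omicron] = {beta, delta, eps, kappa, lambda, mu, nu, omega, omicron, phi, pi, sigma, ups}, which has 13 elements.

13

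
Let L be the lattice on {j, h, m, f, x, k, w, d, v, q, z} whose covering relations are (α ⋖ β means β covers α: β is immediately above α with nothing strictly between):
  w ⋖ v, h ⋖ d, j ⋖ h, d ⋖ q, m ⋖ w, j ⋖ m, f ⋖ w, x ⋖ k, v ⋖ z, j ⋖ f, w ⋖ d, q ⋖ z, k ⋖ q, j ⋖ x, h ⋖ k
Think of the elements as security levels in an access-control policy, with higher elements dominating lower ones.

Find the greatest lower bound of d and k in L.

h

Common lower bounds of {d, k}: h, j.
The greatest among these is h.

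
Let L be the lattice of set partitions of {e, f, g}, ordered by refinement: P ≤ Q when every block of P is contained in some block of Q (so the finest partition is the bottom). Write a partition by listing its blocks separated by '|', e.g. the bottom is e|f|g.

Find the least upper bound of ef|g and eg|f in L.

Common upper bounds of {ef|g, eg|f}: efg.
The least among these is efg.

efg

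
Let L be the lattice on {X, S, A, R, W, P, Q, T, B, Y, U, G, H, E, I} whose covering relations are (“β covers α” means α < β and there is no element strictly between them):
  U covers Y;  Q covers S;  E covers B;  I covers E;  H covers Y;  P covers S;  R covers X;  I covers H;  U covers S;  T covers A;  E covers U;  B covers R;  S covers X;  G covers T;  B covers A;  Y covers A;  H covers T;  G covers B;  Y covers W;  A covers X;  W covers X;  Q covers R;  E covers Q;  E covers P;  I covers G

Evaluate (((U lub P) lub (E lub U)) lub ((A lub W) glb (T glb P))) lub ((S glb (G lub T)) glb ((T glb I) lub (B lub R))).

U ∨ P = E
E ∨ U = E
E ∨ E = E
A ∨ W = Y
T ∧ P = X
Y ∧ X = X
E ∨ X = E
G ∨ T = G
S ∧ G = X
T ∧ I = T
B ∨ R = B
T ∨ B = G
X ∧ G = X
E ∨ X = E

E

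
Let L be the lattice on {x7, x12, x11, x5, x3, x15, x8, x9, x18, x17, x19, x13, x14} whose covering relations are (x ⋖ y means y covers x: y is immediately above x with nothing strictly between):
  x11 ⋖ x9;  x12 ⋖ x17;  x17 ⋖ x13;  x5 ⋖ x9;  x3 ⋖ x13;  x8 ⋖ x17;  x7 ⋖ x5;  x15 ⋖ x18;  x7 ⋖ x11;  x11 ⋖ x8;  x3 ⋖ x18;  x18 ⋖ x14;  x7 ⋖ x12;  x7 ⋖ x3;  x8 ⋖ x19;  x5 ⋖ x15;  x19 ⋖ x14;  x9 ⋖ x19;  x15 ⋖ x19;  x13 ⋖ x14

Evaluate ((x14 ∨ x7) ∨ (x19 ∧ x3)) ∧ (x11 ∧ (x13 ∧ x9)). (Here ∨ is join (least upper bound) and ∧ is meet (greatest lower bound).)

x11

x14 ∨ x7 = x14
x19 ∧ x3 = x7
x14 ∨ x7 = x14
x13 ∧ x9 = x11
x11 ∧ x11 = x11
x14 ∧ x11 = x11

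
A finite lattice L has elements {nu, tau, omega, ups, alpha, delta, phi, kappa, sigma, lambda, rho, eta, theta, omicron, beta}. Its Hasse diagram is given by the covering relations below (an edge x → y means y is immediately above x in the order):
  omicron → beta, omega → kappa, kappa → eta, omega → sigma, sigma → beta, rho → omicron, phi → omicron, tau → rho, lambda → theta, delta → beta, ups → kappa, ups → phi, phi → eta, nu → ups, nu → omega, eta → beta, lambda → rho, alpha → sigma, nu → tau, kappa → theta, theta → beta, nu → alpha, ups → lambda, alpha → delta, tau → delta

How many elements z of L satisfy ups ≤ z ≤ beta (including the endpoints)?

9

The interval [ups, beta] = {beta, eta, kappa, lambda, omicron, phi, rho, theta, ups}, which has 9 elements.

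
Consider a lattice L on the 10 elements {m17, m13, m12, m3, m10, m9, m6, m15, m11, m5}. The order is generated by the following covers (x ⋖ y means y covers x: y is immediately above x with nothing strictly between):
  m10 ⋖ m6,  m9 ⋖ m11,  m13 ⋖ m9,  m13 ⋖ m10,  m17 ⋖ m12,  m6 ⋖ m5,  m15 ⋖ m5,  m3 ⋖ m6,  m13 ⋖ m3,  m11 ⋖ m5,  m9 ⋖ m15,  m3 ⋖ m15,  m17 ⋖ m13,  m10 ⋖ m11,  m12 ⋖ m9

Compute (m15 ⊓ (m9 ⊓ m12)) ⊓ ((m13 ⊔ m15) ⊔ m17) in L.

m9 ∧ m12 = m12
m15 ∧ m12 = m12
m13 ∨ m15 = m15
m15 ∨ m17 = m15
m12 ∧ m15 = m12

m12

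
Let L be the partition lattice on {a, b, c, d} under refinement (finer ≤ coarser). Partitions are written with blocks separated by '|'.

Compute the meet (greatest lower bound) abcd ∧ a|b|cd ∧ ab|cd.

The meet (common refinement) of abcd, a|b|cd, ab|cd intersects blocks pairwise, giving a|b|cd.

a|b|cd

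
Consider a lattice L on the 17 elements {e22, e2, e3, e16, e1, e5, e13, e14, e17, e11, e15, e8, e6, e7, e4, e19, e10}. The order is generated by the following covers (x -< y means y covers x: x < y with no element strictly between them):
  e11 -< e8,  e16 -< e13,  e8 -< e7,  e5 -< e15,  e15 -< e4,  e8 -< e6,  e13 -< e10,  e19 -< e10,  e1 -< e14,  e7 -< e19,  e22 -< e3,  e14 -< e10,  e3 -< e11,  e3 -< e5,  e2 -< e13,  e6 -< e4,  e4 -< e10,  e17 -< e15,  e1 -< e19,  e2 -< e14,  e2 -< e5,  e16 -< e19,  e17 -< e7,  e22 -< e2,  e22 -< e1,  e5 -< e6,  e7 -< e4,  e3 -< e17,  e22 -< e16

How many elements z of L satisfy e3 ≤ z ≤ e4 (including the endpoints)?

The interval [e3, e4] = {e11, e15, e17, e3, e4, e5, e6, e7, e8}, which has 9 elements.

9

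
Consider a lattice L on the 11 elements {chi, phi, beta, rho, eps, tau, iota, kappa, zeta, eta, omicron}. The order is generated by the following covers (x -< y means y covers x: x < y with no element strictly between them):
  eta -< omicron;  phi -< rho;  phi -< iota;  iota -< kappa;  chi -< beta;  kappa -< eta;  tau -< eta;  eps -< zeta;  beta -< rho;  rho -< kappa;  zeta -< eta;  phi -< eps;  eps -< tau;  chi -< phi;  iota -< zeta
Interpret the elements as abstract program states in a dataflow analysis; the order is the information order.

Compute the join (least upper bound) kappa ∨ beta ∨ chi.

kappa

Common upper bounds of {kappa, beta, chi}: eta, kappa, omicron.
The least among these is kappa.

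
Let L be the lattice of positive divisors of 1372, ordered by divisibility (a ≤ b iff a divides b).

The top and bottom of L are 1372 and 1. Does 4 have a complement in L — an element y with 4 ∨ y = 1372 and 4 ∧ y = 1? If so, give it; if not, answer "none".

Need y with 4 ∨ y = 1372 and 4 ∧ y = 1.
Checking each element gives: 343.

343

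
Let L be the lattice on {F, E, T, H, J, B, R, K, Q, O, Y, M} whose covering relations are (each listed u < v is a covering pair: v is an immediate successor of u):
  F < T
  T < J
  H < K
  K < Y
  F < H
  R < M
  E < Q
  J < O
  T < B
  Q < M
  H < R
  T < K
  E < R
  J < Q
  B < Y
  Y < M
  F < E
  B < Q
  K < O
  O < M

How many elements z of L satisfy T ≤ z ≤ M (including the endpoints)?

8

The interval [T, M] = {B, J, K, M, O, Q, T, Y}, which has 8 elements.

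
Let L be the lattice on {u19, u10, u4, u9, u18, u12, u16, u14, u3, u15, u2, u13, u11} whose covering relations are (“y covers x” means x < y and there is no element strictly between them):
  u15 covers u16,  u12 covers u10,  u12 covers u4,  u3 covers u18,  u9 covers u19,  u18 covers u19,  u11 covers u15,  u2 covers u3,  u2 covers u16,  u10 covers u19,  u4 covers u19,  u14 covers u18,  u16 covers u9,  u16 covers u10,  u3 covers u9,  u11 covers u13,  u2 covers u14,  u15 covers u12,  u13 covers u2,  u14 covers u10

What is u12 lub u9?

Common upper bounds of {u12, u9}: u11, u15.
The least among these is u15.

u15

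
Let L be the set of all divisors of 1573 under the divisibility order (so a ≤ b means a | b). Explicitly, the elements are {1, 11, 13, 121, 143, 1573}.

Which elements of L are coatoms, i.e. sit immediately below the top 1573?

The coatoms are exactly the elements covered by 1573: 121, 143.

121, 143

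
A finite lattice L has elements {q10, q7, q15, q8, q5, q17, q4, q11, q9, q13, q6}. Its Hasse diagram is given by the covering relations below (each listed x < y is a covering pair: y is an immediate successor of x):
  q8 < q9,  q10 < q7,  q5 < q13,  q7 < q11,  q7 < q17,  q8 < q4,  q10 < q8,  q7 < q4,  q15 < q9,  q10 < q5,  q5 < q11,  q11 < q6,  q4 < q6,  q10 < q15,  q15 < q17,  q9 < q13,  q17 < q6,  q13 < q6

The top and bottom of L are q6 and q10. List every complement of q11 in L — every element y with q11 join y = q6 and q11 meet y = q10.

q15, q8, q9

Need y with q11 ∨ y = q6 and q11 ∧ y = q10.
Checking each element gives: q15, q8, q9.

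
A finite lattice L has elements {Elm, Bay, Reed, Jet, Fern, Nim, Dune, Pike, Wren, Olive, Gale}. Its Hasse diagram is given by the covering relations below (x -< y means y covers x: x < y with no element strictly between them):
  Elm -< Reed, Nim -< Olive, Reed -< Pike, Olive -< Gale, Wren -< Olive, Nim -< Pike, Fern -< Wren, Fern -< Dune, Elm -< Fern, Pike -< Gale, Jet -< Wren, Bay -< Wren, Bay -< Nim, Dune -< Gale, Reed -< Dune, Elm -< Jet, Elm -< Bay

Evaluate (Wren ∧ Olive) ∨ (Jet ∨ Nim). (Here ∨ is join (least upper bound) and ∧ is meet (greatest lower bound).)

Olive

Wren ∧ Olive = Wren
Jet ∨ Nim = Olive
Wren ∨ Olive = Olive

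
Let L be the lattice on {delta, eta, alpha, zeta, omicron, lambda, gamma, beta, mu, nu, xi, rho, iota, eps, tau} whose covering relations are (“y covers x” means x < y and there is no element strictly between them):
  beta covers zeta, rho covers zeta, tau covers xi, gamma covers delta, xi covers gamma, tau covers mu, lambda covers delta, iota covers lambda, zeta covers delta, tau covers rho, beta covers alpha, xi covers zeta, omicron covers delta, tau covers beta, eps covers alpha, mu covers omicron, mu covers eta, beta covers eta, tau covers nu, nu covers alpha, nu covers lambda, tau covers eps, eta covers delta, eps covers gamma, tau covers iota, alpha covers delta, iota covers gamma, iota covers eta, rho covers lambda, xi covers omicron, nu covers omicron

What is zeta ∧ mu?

Common lower bounds of {zeta, mu}: delta.
The greatest among these is delta.

delta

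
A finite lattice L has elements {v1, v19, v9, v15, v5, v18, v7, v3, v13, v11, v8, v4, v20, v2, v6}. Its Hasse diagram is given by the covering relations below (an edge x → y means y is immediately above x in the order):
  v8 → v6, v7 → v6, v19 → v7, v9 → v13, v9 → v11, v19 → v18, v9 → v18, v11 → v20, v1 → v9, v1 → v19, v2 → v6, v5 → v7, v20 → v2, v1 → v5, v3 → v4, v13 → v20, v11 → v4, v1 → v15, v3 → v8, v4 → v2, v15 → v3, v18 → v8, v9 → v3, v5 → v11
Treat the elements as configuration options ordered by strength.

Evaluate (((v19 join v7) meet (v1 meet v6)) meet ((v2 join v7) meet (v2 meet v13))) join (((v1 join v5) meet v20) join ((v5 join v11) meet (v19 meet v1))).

v19 ∨ v7 = v7
v1 ∧ v6 = v1
v7 ∧ v1 = v1
v2 ∨ v7 = v6
v2 ∧ v13 = v13
v6 ∧ v13 = v13
v1 ∧ v13 = v1
v1 ∨ v5 = v5
v5 ∧ v20 = v5
v5 ∨ v11 = v11
v19 ∧ v1 = v1
v11 ∧ v1 = v1
v5 ∨ v1 = v5
v1 ∨ v5 = v5

v5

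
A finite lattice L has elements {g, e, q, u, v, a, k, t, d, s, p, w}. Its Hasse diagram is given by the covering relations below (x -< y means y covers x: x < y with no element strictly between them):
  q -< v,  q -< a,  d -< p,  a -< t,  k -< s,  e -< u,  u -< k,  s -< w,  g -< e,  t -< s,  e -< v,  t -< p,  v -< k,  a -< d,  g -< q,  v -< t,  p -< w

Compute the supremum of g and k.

k

Common upper bounds of {g, k}: k, s, w.
The least among these is k.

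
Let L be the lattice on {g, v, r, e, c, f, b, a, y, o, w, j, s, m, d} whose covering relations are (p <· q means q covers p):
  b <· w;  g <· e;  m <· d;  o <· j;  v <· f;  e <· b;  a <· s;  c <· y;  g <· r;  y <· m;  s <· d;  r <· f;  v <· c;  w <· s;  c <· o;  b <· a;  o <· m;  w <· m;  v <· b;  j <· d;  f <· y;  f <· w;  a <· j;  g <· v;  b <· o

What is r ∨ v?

Common upper bounds of {r, v}: d, f, m, s, w, y.
The least among these is f.

f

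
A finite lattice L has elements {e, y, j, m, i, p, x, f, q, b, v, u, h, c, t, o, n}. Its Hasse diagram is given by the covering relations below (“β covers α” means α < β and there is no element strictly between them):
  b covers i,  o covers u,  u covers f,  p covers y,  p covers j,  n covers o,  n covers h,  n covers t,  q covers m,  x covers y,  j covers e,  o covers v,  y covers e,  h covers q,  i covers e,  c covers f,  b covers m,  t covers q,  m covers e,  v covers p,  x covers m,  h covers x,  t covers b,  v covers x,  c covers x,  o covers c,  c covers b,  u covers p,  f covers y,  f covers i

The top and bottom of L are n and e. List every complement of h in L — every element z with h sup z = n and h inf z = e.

Need z with h ∨ z = n and h ∧ z = e.
Checking each element gives: i, j.

i, j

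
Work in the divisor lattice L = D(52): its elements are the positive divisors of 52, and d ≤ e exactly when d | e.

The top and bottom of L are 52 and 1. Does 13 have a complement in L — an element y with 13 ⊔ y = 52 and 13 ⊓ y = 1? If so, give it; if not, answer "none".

4

Need y with 13 ∨ y = 52 and 13 ∧ y = 1.
Checking each element gives: 4.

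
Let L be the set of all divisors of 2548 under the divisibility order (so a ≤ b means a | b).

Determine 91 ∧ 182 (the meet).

91

Common lower bounds of {91, 182}: 1, 13, 7, 91.
The greatest among these is 91.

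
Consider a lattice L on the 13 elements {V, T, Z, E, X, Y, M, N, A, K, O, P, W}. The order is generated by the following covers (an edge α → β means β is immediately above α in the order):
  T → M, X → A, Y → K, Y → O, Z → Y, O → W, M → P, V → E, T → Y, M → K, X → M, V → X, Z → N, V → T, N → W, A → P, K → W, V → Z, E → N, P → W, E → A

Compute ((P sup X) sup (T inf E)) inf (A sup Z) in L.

P

P ∨ X = P
T ∧ E = V
P ∨ V = P
A ∨ Z = W
P ∧ W = P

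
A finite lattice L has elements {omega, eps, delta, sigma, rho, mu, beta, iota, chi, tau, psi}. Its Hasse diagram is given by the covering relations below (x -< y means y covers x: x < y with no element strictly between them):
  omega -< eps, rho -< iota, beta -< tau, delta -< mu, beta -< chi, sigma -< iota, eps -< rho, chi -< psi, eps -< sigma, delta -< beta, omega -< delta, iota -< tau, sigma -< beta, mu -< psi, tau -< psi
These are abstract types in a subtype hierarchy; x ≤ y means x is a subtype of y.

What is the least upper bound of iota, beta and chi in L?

Common upper bounds of {iota, beta, chi}: psi.
The least among these is psi.

psi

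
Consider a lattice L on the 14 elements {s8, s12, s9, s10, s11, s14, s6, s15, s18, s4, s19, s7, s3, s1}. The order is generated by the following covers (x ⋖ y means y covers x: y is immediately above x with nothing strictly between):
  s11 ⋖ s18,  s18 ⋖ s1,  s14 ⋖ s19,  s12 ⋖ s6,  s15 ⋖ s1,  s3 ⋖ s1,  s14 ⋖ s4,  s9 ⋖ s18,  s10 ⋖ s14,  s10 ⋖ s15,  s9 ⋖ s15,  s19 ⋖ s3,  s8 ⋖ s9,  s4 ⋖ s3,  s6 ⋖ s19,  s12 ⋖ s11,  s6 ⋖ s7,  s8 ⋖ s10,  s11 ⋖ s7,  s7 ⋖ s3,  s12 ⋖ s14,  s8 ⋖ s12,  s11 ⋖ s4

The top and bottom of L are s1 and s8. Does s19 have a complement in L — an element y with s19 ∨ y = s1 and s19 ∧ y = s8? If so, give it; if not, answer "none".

Need y with s19 ∨ y = s1 and s19 ∧ y = s8.
Checking each element gives: s9.

s9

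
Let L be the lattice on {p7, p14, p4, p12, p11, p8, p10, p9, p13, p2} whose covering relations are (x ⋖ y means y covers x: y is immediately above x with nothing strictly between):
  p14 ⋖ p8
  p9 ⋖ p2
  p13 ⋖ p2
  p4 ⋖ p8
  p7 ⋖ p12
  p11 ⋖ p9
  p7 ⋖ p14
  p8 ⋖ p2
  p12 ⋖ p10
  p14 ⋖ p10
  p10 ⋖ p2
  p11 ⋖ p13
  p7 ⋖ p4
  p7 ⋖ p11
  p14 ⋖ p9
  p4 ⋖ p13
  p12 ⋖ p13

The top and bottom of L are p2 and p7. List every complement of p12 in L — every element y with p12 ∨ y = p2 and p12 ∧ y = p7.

p8, p9

Need y with p12 ∨ y = p2 and p12 ∧ y = p7.
Checking each element gives: p8, p9.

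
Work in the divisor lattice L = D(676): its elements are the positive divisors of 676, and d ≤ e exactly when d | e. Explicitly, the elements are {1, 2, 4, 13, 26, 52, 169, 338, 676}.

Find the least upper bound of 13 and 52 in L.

52

In the divisibility order, the join is the least common multiple: lcm(13, 52) = 52.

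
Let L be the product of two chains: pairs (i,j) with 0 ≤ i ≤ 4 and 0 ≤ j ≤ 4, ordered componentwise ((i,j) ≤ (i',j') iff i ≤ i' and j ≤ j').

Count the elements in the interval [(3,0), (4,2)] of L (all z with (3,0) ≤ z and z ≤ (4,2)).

The interval [(3,0), (4,2)] = {(3,0), (3,1), (3,2), (4,0), (4,1), (4,2)}, which has 6 elements.

6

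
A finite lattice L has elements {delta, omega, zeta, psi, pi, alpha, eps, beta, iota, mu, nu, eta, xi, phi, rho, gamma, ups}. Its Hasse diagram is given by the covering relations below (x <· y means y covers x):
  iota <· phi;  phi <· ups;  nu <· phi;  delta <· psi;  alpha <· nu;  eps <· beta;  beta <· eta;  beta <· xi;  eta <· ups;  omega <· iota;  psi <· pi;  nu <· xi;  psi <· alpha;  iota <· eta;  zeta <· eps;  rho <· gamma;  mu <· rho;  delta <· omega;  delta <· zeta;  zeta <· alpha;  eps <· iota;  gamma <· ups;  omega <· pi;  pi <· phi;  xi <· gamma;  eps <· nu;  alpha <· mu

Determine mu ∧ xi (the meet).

alpha

Common lower bounds of {mu, xi}: alpha, delta, psi, zeta.
The greatest among these is alpha.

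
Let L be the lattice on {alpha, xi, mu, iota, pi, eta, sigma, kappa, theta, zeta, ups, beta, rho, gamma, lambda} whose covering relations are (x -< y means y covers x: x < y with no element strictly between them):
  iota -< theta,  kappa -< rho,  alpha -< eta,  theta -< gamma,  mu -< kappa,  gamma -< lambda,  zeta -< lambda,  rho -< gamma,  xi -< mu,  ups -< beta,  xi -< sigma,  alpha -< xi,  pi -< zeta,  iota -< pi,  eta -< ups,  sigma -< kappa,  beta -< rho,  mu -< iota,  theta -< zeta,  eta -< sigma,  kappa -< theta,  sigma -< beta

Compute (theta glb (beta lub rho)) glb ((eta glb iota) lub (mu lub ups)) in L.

kappa

beta ∨ rho = rho
theta ∧ rho = kappa
eta ∧ iota = alpha
mu ∨ ups = rho
alpha ∨ rho = rho
kappa ∧ rho = kappa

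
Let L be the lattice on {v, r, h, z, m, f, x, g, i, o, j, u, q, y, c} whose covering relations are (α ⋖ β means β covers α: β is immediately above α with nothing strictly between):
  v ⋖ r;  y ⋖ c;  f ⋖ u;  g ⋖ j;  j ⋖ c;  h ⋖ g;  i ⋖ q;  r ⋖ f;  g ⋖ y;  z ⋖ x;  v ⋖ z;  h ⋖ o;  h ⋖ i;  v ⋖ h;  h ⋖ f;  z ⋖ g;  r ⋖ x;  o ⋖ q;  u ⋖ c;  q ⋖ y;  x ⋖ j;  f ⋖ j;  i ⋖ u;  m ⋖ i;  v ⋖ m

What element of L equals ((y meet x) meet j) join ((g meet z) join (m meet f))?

z

y ∧ x = z
z ∧ j = z
g ∧ z = z
m ∧ f = v
z ∨ v = z
z ∨ z = z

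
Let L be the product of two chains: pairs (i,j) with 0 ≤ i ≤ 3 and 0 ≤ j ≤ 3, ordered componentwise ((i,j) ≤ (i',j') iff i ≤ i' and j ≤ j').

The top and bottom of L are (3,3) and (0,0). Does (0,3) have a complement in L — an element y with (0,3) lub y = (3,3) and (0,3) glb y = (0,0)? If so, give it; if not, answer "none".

(3,0)

Need y with (0,3) ∨ y = (3,3) and (0,3) ∧ y = (0,0).
Checking each element gives: (3,0).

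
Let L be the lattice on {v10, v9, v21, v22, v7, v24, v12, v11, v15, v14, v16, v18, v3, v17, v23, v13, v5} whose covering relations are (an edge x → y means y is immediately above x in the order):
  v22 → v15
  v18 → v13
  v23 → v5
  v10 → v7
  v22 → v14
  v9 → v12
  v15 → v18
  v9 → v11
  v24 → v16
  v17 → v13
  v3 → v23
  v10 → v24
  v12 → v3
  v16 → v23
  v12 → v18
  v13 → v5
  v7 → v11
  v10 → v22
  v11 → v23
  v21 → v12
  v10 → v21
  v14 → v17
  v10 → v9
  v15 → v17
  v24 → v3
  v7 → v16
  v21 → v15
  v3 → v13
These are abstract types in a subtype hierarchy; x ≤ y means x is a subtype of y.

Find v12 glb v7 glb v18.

v10

Common lower bounds of {v12, v7, v18}: v10.
The greatest among these is v10.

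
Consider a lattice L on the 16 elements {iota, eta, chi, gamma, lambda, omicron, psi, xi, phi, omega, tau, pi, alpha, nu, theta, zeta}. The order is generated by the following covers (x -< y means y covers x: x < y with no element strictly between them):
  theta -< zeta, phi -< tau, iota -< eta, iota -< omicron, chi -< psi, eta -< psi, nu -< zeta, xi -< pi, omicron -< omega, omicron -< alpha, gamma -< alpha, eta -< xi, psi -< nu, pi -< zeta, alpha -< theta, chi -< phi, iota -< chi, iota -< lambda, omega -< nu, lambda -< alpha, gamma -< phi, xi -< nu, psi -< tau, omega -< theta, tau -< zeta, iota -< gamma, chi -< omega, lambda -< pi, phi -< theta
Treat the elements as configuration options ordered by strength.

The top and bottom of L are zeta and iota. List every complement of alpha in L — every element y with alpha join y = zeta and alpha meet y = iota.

eta, psi, xi

Need y with alpha ∨ y = zeta and alpha ∧ y = iota.
Checking each element gives: eta, psi, xi.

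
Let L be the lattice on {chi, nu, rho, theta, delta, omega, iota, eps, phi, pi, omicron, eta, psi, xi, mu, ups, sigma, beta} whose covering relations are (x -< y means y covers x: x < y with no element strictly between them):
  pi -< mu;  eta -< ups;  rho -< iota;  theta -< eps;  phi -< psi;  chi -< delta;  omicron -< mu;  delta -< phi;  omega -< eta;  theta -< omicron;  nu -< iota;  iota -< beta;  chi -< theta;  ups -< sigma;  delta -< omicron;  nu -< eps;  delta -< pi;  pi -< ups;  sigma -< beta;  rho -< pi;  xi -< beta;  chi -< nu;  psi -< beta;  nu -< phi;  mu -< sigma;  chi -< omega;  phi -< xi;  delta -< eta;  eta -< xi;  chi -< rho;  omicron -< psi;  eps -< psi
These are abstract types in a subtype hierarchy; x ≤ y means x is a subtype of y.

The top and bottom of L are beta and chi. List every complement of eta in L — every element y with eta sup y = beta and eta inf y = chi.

Need y with eta ∨ y = beta and eta ∧ y = chi.
Checking each element gives: eps, iota.

eps, iota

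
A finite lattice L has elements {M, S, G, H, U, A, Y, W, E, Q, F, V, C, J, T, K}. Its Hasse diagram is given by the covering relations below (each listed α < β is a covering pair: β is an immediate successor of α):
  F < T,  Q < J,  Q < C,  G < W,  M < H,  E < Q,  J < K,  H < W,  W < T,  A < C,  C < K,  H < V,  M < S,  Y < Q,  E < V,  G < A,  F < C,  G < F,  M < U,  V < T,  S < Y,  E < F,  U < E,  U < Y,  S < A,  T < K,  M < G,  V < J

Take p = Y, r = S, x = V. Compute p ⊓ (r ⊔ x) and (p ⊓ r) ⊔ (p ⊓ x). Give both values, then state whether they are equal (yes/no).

Y; Y; yes

r ⊔ x = J, so p ⊓ (r ⊔ x) = Y ⊓ J = Y.
p ⊓ r = S and p ⊓ x = U, so (p ⊓ r) ⊔ (p ⊓ x) = S ⊔ U = Y.
Equal: yes.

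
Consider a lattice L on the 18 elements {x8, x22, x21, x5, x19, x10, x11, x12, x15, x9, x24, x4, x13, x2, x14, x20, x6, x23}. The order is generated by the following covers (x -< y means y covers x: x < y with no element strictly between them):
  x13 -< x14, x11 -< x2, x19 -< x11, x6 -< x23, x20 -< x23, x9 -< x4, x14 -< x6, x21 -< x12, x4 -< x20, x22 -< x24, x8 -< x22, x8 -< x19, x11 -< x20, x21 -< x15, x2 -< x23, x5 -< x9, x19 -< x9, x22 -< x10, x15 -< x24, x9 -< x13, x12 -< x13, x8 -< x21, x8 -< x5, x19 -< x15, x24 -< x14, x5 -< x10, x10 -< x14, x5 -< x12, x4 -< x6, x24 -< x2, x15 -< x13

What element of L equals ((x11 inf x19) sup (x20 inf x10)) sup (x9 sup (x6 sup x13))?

x11 ∧ x19 = x19
x20 ∧ x10 = x5
x19 ∨ x5 = x9
x6 ∨ x13 = x6
x9 ∨ x6 = x6
x9 ∨ x6 = x6

x6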